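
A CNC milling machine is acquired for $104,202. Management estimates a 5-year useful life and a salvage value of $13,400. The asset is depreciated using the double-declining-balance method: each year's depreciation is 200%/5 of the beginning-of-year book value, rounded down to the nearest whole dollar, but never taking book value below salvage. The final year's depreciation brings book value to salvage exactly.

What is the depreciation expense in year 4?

$9,003

Depreciable base = $104,202 − $13,400 = $90,802.
Year 1: ⌊$104,202 × 200%/5⌋ = $41,680. Book value $62,522.
Year 2: ⌊$62,522 × 200%/5⌋ = $25,008. Book value $37,514.
Year 3: ⌊$37,514 × 200%/5⌋ = $15,005. Book value $22,509.
Year 4: ⌊$22,509 × 200%/5⌋ = $9,003. Book value $13,506.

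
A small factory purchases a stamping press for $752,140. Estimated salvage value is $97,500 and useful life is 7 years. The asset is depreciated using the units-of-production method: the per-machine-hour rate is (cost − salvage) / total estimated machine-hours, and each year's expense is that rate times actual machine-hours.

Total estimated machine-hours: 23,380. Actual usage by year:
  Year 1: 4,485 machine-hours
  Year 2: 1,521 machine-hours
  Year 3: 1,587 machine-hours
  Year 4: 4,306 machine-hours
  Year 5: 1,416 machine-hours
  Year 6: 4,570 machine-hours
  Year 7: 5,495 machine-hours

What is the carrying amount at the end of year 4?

Depreciable base = $752,140 − $97,500 = $654,640.
Rate = $654,640 / 23,380 machine-hours = $28 per machine-hour.
Year 1: 4,485 × $28 = $125,580. Book value $626,560.
Year 2: 1,521 × $28 = $42,588. Book value $583,972.
Year 3: 1,587 × $28 = $44,436. Book value $539,536.
Year 4: 4,306 × $28 = $120,568. Book value $418,968.

$418,968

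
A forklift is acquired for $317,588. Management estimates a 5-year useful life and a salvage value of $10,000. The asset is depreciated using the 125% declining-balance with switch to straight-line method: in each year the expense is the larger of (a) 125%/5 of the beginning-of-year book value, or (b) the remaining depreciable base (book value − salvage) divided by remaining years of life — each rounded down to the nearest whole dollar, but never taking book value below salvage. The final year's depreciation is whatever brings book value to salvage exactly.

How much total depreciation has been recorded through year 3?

$195,158

Depreciable base = $317,588 − $10,000 = $307,588.
Year 1: DB = ⌊$317,588 × 125%/5⌋ = $79,397; SL = ⌊$307,588/5⌋ = $61,517 → take DB $79,397. Book value $238,191.
Year 2: DB = ⌊$238,191 × 125%/5⌋ = $59,547; SL = ⌊$228,191/4⌋ = $57,047 → take DB $59,547. Book value $178,644.
Year 3: DB = ⌊$178,644 × 125%/5⌋ = $44,661; SL = ⌊$168,644/3⌋ = $56,214 → take SL $56,214. Book value $122,430.
Accumulated through year 3 = $317,588 − $122,430 = $195,158.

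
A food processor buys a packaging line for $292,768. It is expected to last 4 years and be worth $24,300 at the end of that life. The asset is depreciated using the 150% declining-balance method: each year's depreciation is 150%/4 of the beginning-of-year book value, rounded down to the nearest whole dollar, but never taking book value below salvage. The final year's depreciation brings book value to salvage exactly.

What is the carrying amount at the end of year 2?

$114,363

Depreciable base = $292,768 − $24,300 = $268,468.
Year 1: ⌊$292,768 × 150%/4⌋ = $109,788. Book value $182,980.
Year 2: ⌊$182,980 × 150%/4⌋ = $68,617. Book value $114,363.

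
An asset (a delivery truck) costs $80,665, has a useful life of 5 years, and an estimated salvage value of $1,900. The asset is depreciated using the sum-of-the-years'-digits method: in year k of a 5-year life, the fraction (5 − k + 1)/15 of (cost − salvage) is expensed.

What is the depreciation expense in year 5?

Depreciable base = $80,665 − $1,900 = $78,765.
Sum of the years' digits = 5+4+3+2+1 = 15.
Year 1: $78,765 × 5/15 = $26,255. Book value $54,410.
Year 2: $78,765 × 4/15 = $21,004. Book value $33,406.
Year 3: $78,765 × 3/15 = $15,753. Book value $17,653.
Year 4: $78,765 × 2/15 = $10,502. Book value $7,151.
Year 5: $78,765 × 1/15 = $5,251. Book value $1,900.

$5,251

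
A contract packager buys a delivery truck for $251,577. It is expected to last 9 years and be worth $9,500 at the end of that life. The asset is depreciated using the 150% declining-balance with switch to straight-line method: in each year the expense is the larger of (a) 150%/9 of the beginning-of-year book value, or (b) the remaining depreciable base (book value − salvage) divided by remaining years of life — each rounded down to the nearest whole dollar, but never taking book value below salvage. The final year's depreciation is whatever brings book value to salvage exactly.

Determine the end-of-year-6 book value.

Depreciable base = $251,577 − $9,500 = $242,077.
Year 1: DB = ⌊$251,577 × 150%/9⌋ = $41,929; SL = ⌊$242,077/9⌋ = $26,897 → take DB $41,929. Book value $209,648.
Year 2: DB = ⌊$209,648 × 150%/9⌋ = $34,941; SL = ⌊$200,148/8⌋ = $25,018 → take DB $34,941. Book value $174,707.
Year 3: DB = ⌊$174,707 × 150%/9⌋ = $29,117; SL = ⌊$165,207/7⌋ = $23,601 → take DB $29,117. Book value $145,590.
Year 4: DB = ⌊$145,590 × 150%/9⌋ = $24,265; SL = ⌊$136,090/6⌋ = $22,681 → take DB $24,265. Book value $121,325.
Year 5: DB = ⌊$121,325 × 150%/9⌋ = $20,220; SL = ⌊$111,825/5⌋ = $22,365 → take SL $22,365. Book value $98,960.
Year 6: DB = ⌊$98,960 × 150%/9⌋ = $16,493; SL = ⌊$89,460/4⌋ = $22,365 → take SL $22,365. Book value $76,595.

$76,595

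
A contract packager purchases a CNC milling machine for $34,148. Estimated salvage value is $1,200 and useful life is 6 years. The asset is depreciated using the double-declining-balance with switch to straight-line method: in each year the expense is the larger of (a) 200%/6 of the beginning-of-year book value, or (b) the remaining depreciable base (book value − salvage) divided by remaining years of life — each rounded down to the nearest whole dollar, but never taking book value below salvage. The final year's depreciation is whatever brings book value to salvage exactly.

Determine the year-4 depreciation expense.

$3,373

Depreciable base = $34,148 − $1,200 = $32,948.
Year 1: DB = ⌊$34,148 × 200%/6⌋ = $11,382; SL = ⌊$32,948/6⌋ = $5,491 → take DB $11,382. Book value $22,766.
Year 2: DB = ⌊$22,766 × 200%/6⌋ = $7,588; SL = ⌊$21,566/5⌋ = $4,313 → take DB $7,588. Book value $15,178.
Year 3: DB = ⌊$15,178 × 200%/6⌋ = $5,059; SL = ⌊$13,978/4⌋ = $3,494 → take DB $5,059. Book value $10,119.
Year 4: DB = ⌊$10,119 × 200%/6⌋ = $3,373; SL = ⌊$8,919/3⌋ = $2,973 → take DB $3,373. Book value $6,746.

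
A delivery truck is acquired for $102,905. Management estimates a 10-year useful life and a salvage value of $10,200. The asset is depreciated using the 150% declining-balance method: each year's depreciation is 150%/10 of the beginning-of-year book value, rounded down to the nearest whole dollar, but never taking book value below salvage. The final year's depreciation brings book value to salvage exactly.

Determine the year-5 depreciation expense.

Depreciable base = $102,905 − $10,200 = $92,705.
Year 1: ⌊$102,905 × 150%/10⌋ = $15,435. Book value $87,470.
Year 2: ⌊$87,470 × 150%/10⌋ = $13,120. Book value $74,350.
Year 3: ⌊$74,350 × 150%/10⌋ = $11,152. Book value $63,198.
Year 4: ⌊$63,198 × 150%/10⌋ = $9,479. Book value $53,719.
Year 5: ⌊$53,719 × 150%/10⌋ = $8,057. Book value $45,662.

$8,057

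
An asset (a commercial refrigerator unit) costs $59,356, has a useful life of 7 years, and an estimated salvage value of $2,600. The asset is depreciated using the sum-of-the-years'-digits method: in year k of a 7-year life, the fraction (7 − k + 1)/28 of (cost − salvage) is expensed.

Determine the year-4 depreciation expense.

Depreciable base = $59,356 − $2,600 = $56,756.
Sum of the years' digits = 7+6+5+4+3+2+1 = 28.
Year 1: $56,756 × 7/28 = $14,189. Book value $45,167.
Year 2: $56,756 × 6/28 = $12,162. Book value $33,005.
Year 3: $56,756 × 5/28 = $10,135. Book value $22,870.
Year 4: $56,756 × 4/28 = $8,108. Book value $14,762.

$8,108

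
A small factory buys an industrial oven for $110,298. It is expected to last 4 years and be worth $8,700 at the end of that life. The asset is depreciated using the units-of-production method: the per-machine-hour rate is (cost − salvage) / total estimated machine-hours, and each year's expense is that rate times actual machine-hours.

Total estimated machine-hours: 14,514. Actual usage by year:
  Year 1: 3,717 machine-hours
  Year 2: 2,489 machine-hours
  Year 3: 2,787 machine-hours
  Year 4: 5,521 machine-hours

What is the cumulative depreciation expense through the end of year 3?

Depreciable base = $110,298 − $8,700 = $101,598.
Rate = $101,598 / 14,514 machine-hours = $7 per machine-hour.
Year 1: 3,717 × $7 = $26,019. Book value $84,279.
Year 2: 2,489 × $7 = $17,423. Book value $66,856.
Year 3: 2,787 × $7 = $19,509. Book value $47,347.
Accumulated through year 3 = $110,298 − $47,347 = $62,951.

$62,951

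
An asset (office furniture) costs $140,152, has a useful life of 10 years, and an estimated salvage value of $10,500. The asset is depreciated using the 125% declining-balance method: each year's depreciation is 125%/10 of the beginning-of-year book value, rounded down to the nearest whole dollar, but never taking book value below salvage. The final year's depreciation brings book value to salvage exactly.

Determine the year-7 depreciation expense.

Depreciable base = $140,152 − $10,500 = $129,652.
Year 1: ⌊$140,152 × 125%/10⌋ = $17,519. Book value $122,633.
Year 2: ⌊$122,633 × 125%/10⌋ = $15,329. Book value $107,304.
Year 3: ⌊$107,304 × 125%/10⌋ = $13,413. Book value $93,891.
Year 4: ⌊$93,891 × 125%/10⌋ = $11,736. Book value $82,155.
Year 5: ⌊$82,155 × 125%/10⌋ = $10,269. Book value $71,886.
Year 6: ⌊$71,886 × 125%/10⌋ = $8,985. Book value $62,901.
Year 7: ⌊$62,901 × 125%/10⌋ = $7,862. Book value $55,039.

$7,862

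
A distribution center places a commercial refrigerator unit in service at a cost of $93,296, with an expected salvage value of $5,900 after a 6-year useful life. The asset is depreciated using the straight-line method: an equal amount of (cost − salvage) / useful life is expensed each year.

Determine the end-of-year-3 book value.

Depreciable base = $93,296 − $5,900 = $87,396.
Annual expense = $87,396 / 6 = $14,566.
End of year 1: book value $78,730.
End of year 2: book value $64,164.
End of year 3: book value $49,598.

$49,598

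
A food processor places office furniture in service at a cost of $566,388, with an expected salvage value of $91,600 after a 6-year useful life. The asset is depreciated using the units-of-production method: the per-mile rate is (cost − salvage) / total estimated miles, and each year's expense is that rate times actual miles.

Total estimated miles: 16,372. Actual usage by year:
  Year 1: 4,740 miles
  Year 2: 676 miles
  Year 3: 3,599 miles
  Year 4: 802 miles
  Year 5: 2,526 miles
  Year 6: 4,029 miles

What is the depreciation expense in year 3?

$104,371

Depreciable base = $566,388 − $91,600 = $474,788.
Rate = $474,788 / 16,372 miles = $29 per mile.
Year 1: 4,740 × $29 = $137,460. Book value $428,928.
Year 2: 676 × $29 = $19,604. Book value $409,324.
Year 3: 3,599 × $29 = $104,371. Book value $304,953.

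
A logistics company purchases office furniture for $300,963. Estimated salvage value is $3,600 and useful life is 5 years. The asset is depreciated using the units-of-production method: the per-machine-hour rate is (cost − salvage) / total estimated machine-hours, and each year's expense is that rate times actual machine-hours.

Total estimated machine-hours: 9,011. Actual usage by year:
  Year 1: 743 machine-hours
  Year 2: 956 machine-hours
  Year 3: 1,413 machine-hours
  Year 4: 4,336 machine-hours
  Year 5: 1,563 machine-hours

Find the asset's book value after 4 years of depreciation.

$55,179

Depreciable base = $300,963 − $3,600 = $297,363.
Rate = $297,363 / 9,011 machine-hours = $33 per machine-hour.
Year 1: 743 × $33 = $24,519. Book value $276,444.
Year 2: 956 × $33 = $31,548. Book value $244,896.
Year 3: 1,413 × $33 = $46,629. Book value $198,267.
Year 4: 4,336 × $33 = $143,088. Book value $55,179.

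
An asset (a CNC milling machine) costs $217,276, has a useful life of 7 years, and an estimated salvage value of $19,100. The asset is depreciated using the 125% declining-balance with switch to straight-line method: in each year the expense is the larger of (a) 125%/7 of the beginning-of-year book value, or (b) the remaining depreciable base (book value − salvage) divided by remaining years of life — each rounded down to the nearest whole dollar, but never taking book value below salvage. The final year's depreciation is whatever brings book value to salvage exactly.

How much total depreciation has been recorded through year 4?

$122,180

Depreciable base = $217,276 − $19,100 = $198,176.
Year 1: DB = ⌊$217,276 × 125%/7⌋ = $38,799; SL = ⌊$198,176/7⌋ = $28,310 → take DB $38,799. Book value $178,477.
Year 2: DB = ⌊$178,477 × 125%/7⌋ = $31,870; SL = ⌊$159,377/6⌋ = $26,562 → take DB $31,870. Book value $146,607.
Year 3: DB = ⌊$146,607 × 125%/7⌋ = $26,179; SL = ⌊$127,507/5⌋ = $25,501 → take DB $26,179. Book value $120,428.
Year 4: DB = ⌊$120,428 × 125%/7⌋ = $21,505; SL = ⌊$101,328/4⌋ = $25,332 → take SL $25,332. Book value $95,096.
Accumulated through year 4 = $217,276 − $95,096 = $122,180.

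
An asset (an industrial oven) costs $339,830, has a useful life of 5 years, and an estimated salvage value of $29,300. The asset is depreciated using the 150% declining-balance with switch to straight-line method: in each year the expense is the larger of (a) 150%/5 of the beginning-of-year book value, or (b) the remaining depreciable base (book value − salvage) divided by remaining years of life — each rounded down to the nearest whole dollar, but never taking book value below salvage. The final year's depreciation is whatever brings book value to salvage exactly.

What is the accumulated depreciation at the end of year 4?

Depreciable base = $339,830 − $29,300 = $310,530.
Year 1: DB = ⌊$339,830 × 150%/5⌋ = $101,949; SL = ⌊$310,530/5⌋ = $62,106 → take DB $101,949. Book value $237,881.
Year 2: DB = ⌊$237,881 × 150%/5⌋ = $71,364; SL = ⌊$208,581/4⌋ = $52,145 → take DB $71,364. Book value $166,517.
Year 3: DB = ⌊$166,517 × 150%/5⌋ = $49,955; SL = ⌊$137,217/3⌋ = $45,739 → take DB $49,955. Book value $116,562.
Year 4: DB = ⌊$116,562 × 150%/5⌋ = $34,968; SL = ⌊$87,262/2⌋ = $43,631 → take SL $43,631. Book value $72,931.
Accumulated through year 4 = $339,830 − $72,931 = $266,899.

$266,899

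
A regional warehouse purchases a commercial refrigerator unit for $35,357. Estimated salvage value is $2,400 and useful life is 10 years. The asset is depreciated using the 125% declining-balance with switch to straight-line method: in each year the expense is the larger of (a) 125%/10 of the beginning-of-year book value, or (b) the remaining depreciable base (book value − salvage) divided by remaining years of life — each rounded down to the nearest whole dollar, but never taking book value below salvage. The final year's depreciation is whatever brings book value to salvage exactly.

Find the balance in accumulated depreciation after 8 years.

$26,874

Depreciable base = $35,357 − $2,400 = $32,957.
Year 1: DB = ⌊$35,357 × 125%/10⌋ = $4,419; SL = ⌊$32,957/10⌋ = $3,295 → take DB $4,419. Book value $30,938.
Year 2: DB = ⌊$30,938 × 125%/10⌋ = $3,867; SL = ⌊$28,538/9⌋ = $3,170 → take DB $3,867. Book value $27,071.
Year 3: DB = ⌊$27,071 × 125%/10⌋ = $3,383; SL = ⌊$24,671/8⌋ = $3,083 → take DB $3,383. Book value $23,688.
Year 4: DB = ⌊$23,688 × 125%/10⌋ = $2,961; SL = ⌊$21,288/7⌋ = $3,041 → take SL $3,041. Book value $20,647.
Year 5: DB = ⌊$20,647 × 125%/10⌋ = $2,580; SL = ⌊$18,247/6⌋ = $3,041 → take SL $3,041. Book value $17,606.
Year 6: DB = ⌊$17,606 × 125%/10⌋ = $2,200; SL = ⌊$15,206/5⌋ = $3,041 → take SL $3,041. Book value $14,565.
Year 7: DB = ⌊$14,565 × 125%/10⌋ = $1,820; SL = ⌊$12,165/4⌋ = $3,041 → take SL $3,041. Book value $11,524.
Year 8: DB = ⌊$11,524 × 125%/10⌋ = $1,440; SL = ⌊$9,124/3⌋ = $3,041 → take SL $3,041. Book value $8,483.
Accumulated through year 8 = $35,357 − $8,483 = $26,874.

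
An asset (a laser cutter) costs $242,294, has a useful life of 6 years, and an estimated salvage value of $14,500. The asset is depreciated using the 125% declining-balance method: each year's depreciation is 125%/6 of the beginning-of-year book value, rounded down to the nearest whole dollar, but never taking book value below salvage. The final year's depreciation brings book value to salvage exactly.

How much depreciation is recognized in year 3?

Depreciable base = $242,294 − $14,500 = $227,794.
Year 1: ⌊$242,294 × 125%/6⌋ = $50,477. Book value $191,817.
Year 2: ⌊$191,817 × 125%/6⌋ = $39,961. Book value $151,856.
Year 3: ⌊$151,856 × 125%/6⌋ = $31,636. Book value $120,220.

$31,636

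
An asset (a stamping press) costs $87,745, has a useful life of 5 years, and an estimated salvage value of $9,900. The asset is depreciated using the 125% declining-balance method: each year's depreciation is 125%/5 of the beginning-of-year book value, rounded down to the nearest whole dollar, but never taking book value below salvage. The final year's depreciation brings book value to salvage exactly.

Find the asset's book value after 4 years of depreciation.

Depreciable base = $87,745 − $9,900 = $77,845.
Year 1: ⌊$87,745 × 125%/5⌋ = $21,936. Book value $65,809.
Year 2: ⌊$65,809 × 125%/5⌋ = $16,452. Book value $49,357.
Year 3: ⌊$49,357 × 125%/5⌋ = $12,339. Book value $37,018.
Year 4: ⌊$37,018 × 125%/5⌋ = $9,254. Book value $27,764.

$27,764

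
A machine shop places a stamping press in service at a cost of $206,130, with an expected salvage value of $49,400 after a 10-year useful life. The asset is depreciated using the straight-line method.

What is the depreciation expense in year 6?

Depreciable base = $206,130 − $49,400 = $156,730.
Annual expense = $156,730 / 10 = $15,673.

$15,673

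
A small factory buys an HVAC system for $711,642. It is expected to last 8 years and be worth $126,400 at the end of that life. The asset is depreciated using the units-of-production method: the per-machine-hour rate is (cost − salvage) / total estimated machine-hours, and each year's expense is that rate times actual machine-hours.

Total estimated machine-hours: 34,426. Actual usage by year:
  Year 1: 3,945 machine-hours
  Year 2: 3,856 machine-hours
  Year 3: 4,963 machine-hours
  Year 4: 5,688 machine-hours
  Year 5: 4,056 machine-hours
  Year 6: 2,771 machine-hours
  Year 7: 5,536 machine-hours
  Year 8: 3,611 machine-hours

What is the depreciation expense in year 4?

$96,696

Depreciable base = $711,642 − $126,400 = $585,242.
Rate = $585,242 / 34,426 machine-hours = $17 per machine-hour.
Year 1: 3,945 × $17 = $67,065. Book value $644,577.
Year 2: 3,856 × $17 = $65,552. Book value $579,025.
Year 3: 4,963 × $17 = $84,371. Book value $494,654.
Year 4: 5,688 × $17 = $96,696. Book value $397,958.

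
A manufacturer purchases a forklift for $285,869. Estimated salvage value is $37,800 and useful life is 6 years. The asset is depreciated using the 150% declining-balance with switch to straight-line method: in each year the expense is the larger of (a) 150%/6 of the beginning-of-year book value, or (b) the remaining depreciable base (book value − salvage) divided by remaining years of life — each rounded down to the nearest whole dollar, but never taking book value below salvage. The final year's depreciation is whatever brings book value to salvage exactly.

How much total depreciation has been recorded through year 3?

$165,267

Depreciable base = $285,869 − $37,800 = $248,069.
Year 1: DB = ⌊$285,869 × 150%/6⌋ = $71,467; SL = ⌊$248,069/6⌋ = $41,344 → take DB $71,467. Book value $214,402.
Year 2: DB = ⌊$214,402 × 150%/6⌋ = $53,600; SL = ⌊$176,602/5⌋ = $35,320 → take DB $53,600. Book value $160,802.
Year 3: DB = ⌊$160,802 × 150%/6⌋ = $40,200; SL = ⌊$123,002/4⌋ = $30,750 → take DB $40,200. Book value $120,602.
Accumulated through year 3 = $285,869 − $120,602 = $165,267.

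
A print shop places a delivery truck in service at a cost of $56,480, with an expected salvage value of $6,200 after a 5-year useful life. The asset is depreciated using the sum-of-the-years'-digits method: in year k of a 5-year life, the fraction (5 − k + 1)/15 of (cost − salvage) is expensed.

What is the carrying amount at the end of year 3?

$16,256

Depreciable base = $56,480 − $6,200 = $50,280.
Sum of the years' digits = 5+4+3+2+1 = 15.
Year 1: $50,280 × 5/15 = $16,760. Book value $39,720.
Year 2: $50,280 × 4/15 = $13,408. Book value $26,312.
Year 3: $50,280 × 3/15 = $10,056. Book value $16,256.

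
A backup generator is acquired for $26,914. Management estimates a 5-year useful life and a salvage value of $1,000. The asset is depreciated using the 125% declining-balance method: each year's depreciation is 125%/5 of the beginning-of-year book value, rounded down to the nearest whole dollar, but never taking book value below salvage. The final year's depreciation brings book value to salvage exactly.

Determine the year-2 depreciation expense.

$5,046

Depreciable base = $26,914 − $1,000 = $25,914.
Year 1: ⌊$26,914 × 125%/5⌋ = $6,728. Book value $20,186.
Year 2: ⌊$20,186 × 125%/5⌋ = $5,046. Book value $15,140.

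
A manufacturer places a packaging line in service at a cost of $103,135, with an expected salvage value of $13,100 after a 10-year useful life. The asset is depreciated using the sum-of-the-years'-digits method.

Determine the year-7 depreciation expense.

Depreciable base = $103,135 − $13,100 = $90,035.
Sum of the years' digits = 10+9+8+7+6+5+4+3+2+1 = 55.
Year 1: $90,035 × 10/55 = $16,370. Book value $86,765.
Year 2: $90,035 × 9/55 = $14,733. Book value $72,032.
Year 3: $90,035 × 8/55 = $13,096. Book value $58,936.
Year 4: $90,035 × 7/55 = $11,459. Book value $47,477.
Year 5: $90,035 × 6/55 = $9,822. Book value $37,655.
Year 6: $90,035 × 5/55 = $8,185. Book value $29,470.
Year 7: $90,035 × 4/55 = $6,548. Book value $22,922.

$6,548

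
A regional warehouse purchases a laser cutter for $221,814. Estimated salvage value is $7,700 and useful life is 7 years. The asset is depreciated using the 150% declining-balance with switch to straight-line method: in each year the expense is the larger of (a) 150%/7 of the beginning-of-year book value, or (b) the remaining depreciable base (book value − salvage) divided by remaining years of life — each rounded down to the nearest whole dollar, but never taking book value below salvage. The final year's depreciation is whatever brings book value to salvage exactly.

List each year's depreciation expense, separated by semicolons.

Depreciable base = $221,814 − $7,700 = $214,114.
Year 1: DB = ⌊$221,814 × 150%/7⌋ = $47,531; SL = ⌊$214,114/7⌋ = $30,587 → take DB $47,531. Book value $174,283.
Year 2: DB = ⌊$174,283 × 150%/7⌋ = $37,346; SL = ⌊$166,583/6⌋ = $27,763 → take DB $37,346. Book value $136,937.
Year 3: DB = ⌊$136,937 × 150%/7⌋ = $29,343; SL = ⌊$129,237/5⌋ = $25,847 → take DB $29,343. Book value $107,594.
Year 4: DB = ⌊$107,594 × 150%/7⌋ = $23,055; SL = ⌊$99,894/4⌋ = $24,973 → take SL $24,973. Book value $82,621.
Year 5: DB = ⌊$82,621 × 150%/7⌋ = $17,704; SL = ⌊$74,921/3⌋ = $24,973 → take SL $24,973. Book value $57,648.
Year 6: DB = ⌊$57,648 × 150%/7⌋ = $12,353; SL = ⌊$49,948/2⌋ = $24,974 → take SL $24,974. Book value $32,674.
Year 7 (final): $32,674 − $7,700 = $24,974. Book value $7,700.

$47,531; $37,346; $29,343; $24,973; $24,973; $24,974; $24,974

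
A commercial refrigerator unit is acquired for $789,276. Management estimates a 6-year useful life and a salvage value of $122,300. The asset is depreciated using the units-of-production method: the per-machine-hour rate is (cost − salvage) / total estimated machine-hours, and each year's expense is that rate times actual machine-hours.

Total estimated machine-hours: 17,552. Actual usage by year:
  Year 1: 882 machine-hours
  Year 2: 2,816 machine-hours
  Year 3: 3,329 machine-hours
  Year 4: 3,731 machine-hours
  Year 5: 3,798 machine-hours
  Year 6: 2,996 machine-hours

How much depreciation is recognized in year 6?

Depreciable base = $789,276 − $122,300 = $666,976.
Rate = $666,976 / 17,552 machine-hours = $38 per machine-hour.
Year 1: 882 × $38 = $33,516. Book value $755,760.
Year 2: 2,816 × $38 = $107,008. Book value $648,752.
Year 3: 3,329 × $38 = $126,502. Book value $522,250.
Year 4: 3,731 × $38 = $141,778. Book value $380,472.
Year 5: 3,798 × $38 = $144,324. Book value $236,148.
Year 6: 2,996 × $38 = $113,848. Book value $122,300.

$113,848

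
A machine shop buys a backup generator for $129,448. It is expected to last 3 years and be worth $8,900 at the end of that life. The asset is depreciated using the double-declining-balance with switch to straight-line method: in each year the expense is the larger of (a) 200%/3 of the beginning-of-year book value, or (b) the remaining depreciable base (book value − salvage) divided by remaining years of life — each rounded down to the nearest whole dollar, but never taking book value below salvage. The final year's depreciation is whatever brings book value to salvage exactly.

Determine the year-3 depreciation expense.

$5,484

Depreciable base = $129,448 − $8,900 = $120,548.
Year 1: DB = ⌊$129,448 × 200%/3⌋ = $86,298; SL = ⌊$120,548/3⌋ = $40,182 → take DB $86,298. Book value $43,150.
Year 2: DB = ⌊$43,150 × 200%/3⌋ = $28,766; SL = ⌊$34,250/2⌋ = $17,125 → take DB $28,766. Book value $14,384.
Year 3 (final): $14,384 − $8,900 = $5,484. Book value $8,900.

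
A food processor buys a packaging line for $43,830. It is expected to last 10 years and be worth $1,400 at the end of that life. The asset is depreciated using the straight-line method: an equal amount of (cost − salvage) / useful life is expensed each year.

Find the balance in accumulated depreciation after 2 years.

$8,486

Depreciable base = $43,830 − $1,400 = $42,430.
Annual expense = $42,430 / 10 = $4,243.
End of year 1: book value $39,587.
End of year 2: book value $35,344.
Accumulated through year 2 = $43,830 − $35,344 = $8,486.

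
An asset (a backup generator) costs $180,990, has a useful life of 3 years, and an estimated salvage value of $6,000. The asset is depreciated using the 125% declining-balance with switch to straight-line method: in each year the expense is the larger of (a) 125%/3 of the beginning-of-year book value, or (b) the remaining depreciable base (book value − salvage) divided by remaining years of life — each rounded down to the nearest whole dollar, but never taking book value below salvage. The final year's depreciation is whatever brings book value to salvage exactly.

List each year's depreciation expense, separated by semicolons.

$75,412; $49,789; $49,789

Depreciable base = $180,990 − $6,000 = $174,990.
Year 1: DB = ⌊$180,990 × 125%/3⌋ = $75,412; SL = ⌊$174,990/3⌋ = $58,330 → take DB $75,412. Book value $105,578.
Year 2: DB = ⌊$105,578 × 125%/3⌋ = $43,990; SL = ⌊$99,578/2⌋ = $49,789 → take SL $49,789. Book value $55,789.
Year 3 (final): $55,789 − $6,000 = $49,789. Book value $6,000.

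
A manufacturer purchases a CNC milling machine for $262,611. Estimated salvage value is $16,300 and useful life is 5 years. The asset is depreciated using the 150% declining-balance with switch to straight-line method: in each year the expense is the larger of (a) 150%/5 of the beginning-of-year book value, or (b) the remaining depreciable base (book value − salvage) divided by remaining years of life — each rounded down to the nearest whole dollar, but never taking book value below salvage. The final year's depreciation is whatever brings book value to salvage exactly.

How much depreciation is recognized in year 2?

$55,148

Depreciable base = $262,611 − $16,300 = $246,311.
Year 1: DB = ⌊$262,611 × 150%/5⌋ = $78,783; SL = ⌊$246,311/5⌋ = $49,262 → take DB $78,783. Book value $183,828.
Year 2: DB = ⌊$183,828 × 150%/5⌋ = $55,148; SL = ⌊$167,528/4⌋ = $41,882 → take DB $55,148. Book value $128,680.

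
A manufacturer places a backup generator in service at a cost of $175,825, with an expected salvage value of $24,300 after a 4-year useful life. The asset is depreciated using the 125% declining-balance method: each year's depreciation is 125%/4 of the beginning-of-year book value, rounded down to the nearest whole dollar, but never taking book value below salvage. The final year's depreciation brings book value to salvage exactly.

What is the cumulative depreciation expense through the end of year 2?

Depreciable base = $175,825 − $24,300 = $151,525.
Year 1: ⌊$175,825 × 125%/4⌋ = $54,945. Book value $120,880.
Year 2: ⌊$120,880 × 125%/4⌋ = $37,775. Book value $83,105.
Accumulated through year 2 = $175,825 − $83,105 = $92,720.

$92,720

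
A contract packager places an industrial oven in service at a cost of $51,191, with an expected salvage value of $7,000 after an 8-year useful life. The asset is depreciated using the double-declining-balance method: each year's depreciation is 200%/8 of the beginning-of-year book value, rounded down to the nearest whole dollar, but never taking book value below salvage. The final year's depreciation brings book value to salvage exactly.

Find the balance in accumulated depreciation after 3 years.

Depreciable base = $51,191 − $7,000 = $44,191.
Year 1: ⌊$51,191 × 200%/8⌋ = $12,797. Book value $38,394.
Year 2: ⌊$38,394 × 200%/8⌋ = $9,598. Book value $28,796.
Year 3: ⌊$28,796 × 200%/8⌋ = $7,199. Book value $21,597.
Accumulated through year 3 = $51,191 − $21,597 = $29,594.

$29,594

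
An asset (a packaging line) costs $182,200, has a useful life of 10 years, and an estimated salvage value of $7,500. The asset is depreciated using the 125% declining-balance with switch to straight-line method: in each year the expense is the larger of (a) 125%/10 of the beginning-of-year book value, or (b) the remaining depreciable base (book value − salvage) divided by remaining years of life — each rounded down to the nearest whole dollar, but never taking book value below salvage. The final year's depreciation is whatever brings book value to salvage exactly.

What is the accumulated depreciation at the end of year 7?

Depreciable base = $182,200 − $7,500 = $174,700.
Year 1: DB = ⌊$182,200 × 125%/10⌋ = $22,775; SL = ⌊$174,700/10⌋ = $17,470 → take DB $22,775. Book value $159,425.
Year 2: DB = ⌊$159,425 × 125%/10⌋ = $19,928; SL = ⌊$151,925/9⌋ = $16,880 → take DB $19,928. Book value $139,497.
Year 3: DB = ⌊$139,497 × 125%/10⌋ = $17,437; SL = ⌊$131,997/8⌋ = $16,499 → take DB $17,437. Book value $122,060.
Year 4: DB = ⌊$122,060 × 125%/10⌋ = $15,257; SL = ⌊$114,560/7⌋ = $16,365 → take SL $16,365. Book value $105,695.
Year 5: DB = ⌊$105,695 × 125%/10⌋ = $13,211; SL = ⌊$98,195/6⌋ = $16,365 → take SL $16,365. Book value $89,330.
Year 6: DB = ⌊$89,330 × 125%/10⌋ = $11,166; SL = ⌊$81,830/5⌋ = $16,366 → take SL $16,366. Book value $72,964.
Year 7: DB = ⌊$72,964 × 125%/10⌋ = $9,120; SL = ⌊$65,464/4⌋ = $16,366 → take SL $16,366. Book value $56,598.
Accumulated through year 7 = $182,200 − $56,598 = $125,602.

$125,602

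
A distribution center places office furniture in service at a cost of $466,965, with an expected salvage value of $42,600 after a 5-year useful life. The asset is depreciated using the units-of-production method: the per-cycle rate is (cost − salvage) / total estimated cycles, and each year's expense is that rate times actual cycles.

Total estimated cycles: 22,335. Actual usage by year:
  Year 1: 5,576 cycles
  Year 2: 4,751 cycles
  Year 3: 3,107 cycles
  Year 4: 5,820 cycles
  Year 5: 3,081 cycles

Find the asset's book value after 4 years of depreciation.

$101,139

Depreciable base = $466,965 − $42,600 = $424,365.
Rate = $424,365 / 22,335 cycles = $19 per cycle.
Year 1: 5,576 × $19 = $105,944. Book value $361,021.
Year 2: 4,751 × $19 = $90,269. Book value $270,752.
Year 3: 3,107 × $19 = $59,033. Book value $211,719.
Year 4: 5,820 × $19 = $110,580. Book value $101,139.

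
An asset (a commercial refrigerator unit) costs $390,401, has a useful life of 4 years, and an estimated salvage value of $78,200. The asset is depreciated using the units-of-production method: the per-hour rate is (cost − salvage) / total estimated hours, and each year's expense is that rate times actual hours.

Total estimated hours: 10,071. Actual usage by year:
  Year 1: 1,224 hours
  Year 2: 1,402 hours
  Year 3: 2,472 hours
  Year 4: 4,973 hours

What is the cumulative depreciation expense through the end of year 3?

$158,038

Depreciable base = $390,401 − $78,200 = $312,201.
Rate = $312,201 / 10,071 hours = $31 per hour.
Year 1: 1,224 × $31 = $37,944. Book value $352,457.
Year 2: 1,402 × $31 = $43,462. Book value $308,995.
Year 3: 2,472 × $31 = $76,632. Book value $232,363.
Accumulated through year 3 = $390,401 − $232,363 = $158,038.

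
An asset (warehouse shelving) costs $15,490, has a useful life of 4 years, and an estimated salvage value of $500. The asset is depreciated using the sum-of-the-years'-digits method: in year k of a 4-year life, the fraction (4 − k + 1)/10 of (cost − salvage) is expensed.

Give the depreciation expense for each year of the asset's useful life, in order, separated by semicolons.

Depreciable base = $15,490 − $500 = $14,990.
Sum of the years' digits = 4+3+2+1 = 10.
Year 1: $14,990 × 4/10 = $5,996. Book value $9,494.
Year 2: $14,990 × 3/10 = $4,497. Book value $4,997.
Year 3: $14,990 × 2/10 = $2,998. Book value $1,999.
Year 4: $14,990 × 1/10 = $1,499. Book value $500.

$5,996; $4,497; $2,998; $1,499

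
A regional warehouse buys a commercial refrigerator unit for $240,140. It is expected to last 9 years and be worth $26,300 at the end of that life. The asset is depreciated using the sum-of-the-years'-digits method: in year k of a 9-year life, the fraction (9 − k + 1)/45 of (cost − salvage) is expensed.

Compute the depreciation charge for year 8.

Depreciable base = $240,140 − $26,300 = $213,840.
Sum of the years' digits = 9+8+7+6+5+4+3+2+1 = 45.
Year 1: $213,840 × 9/45 = $42,768. Book value $197,372.
Year 2: $213,840 × 8/45 = $38,016. Book value $159,356.
Year 3: $213,840 × 7/45 = $33,264. Book value $126,092.
Year 4: $213,840 × 6/45 = $28,512. Book value $97,580.
Year 5: $213,840 × 5/45 = $23,760. Book value $73,820.
Year 6: $213,840 × 4/45 = $19,008. Book value $54,812.
Year 7: $213,840 × 3/45 = $14,256. Book value $40,556.
Year 8: $213,840 × 2/45 = $9,504. Book value $31,052.

$9,504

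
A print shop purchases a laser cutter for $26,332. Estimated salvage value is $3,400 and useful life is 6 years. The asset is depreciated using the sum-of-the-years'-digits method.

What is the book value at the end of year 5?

$4,492

Depreciable base = $26,332 − $3,400 = $22,932.
Sum of the years' digits = 6+5+4+3+2+1 = 21.
Year 1: $22,932 × 6/21 = $6,552. Book value $19,780.
Year 2: $22,932 × 5/21 = $5,460. Book value $14,320.
Year 3: $22,932 × 4/21 = $4,368. Book value $9,952.
Year 4: $22,932 × 3/21 = $3,276. Book value $6,676.
Year 5: $22,932 × 2/21 = $2,184. Book value $4,492.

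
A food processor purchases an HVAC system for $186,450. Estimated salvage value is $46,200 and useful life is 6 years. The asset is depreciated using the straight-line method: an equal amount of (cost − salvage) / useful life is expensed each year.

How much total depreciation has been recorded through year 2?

Depreciable base = $186,450 − $46,200 = $140,250.
Annual expense = $140,250 / 6 = $23,375.
End of year 1: book value $163,075.
End of year 2: book value $139,700.
Accumulated through year 2 = $186,450 − $139,700 = $46,750.

$46,750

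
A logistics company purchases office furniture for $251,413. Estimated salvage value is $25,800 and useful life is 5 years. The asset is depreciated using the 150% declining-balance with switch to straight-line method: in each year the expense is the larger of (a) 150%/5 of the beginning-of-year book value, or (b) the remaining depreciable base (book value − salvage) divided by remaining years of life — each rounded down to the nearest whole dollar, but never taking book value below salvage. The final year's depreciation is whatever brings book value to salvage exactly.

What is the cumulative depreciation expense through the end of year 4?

Depreciable base = $251,413 − $25,800 = $225,613.
Year 1: DB = ⌊$251,413 × 150%/5⌋ = $75,423; SL = ⌊$225,613/5⌋ = $45,122 → take DB $75,423. Book value $175,990.
Year 2: DB = ⌊$175,990 × 150%/5⌋ = $52,797; SL = ⌊$150,190/4⌋ = $37,547 → take DB $52,797. Book value $123,193.
Year 3: DB = ⌊$123,193 × 150%/5⌋ = $36,957; SL = ⌊$97,393/3⌋ = $32,464 → take DB $36,957. Book value $86,236.
Year 4: DB = ⌊$86,236 × 150%/5⌋ = $25,870; SL = ⌊$60,436/2⌋ = $30,218 → take SL $30,218. Book value $56,018.
Accumulated through year 4 = $251,413 − $56,018 = $195,395.

$195,395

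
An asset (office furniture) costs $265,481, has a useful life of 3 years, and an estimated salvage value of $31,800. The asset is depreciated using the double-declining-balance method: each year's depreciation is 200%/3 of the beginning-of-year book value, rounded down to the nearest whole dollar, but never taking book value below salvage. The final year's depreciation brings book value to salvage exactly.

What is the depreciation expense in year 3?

Depreciable base = $265,481 − $31,800 = $233,681.
Year 1: ⌊$265,481 × 200%/3⌋ = $176,987. Book value $88,494.
Year 2: ⌊$88,494 × 200%/3⌋ = $58,996, capped at $56,694. Book value $31,800.
Year 3 (final): $31,800 − $31,800 = $0. Book value $31,800.

$0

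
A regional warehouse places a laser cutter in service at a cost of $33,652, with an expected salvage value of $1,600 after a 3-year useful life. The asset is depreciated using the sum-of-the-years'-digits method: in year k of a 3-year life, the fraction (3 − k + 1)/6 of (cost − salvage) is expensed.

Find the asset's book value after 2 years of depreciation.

$6,942

Depreciable base = $33,652 − $1,600 = $32,052.
Sum of the years' digits = 3+2+1 = 6.
Year 1: $32,052 × 3/6 = $16,026. Book value $17,626.
Year 2: $32,052 × 2/6 = $10,684. Book value $6,942.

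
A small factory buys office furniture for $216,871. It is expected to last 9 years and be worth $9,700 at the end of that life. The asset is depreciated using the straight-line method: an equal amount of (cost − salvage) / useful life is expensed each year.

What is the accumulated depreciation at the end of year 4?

$92,076

Depreciable base = $216,871 − $9,700 = $207,171.
Annual expense = $207,171 / 9 = $23,019.
End of year 1: book value $193,852.
End of year 2: book value $170,833.
End of year 3: book value $147,814.
End of year 4: book value $124,795.
Accumulated through year 4 = $216,871 − $124,795 = $92,076.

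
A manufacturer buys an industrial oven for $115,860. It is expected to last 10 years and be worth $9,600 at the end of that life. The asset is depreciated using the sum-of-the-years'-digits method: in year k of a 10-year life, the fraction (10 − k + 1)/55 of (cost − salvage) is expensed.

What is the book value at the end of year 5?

Depreciable base = $115,860 − $9,600 = $106,260.
Sum of the years' digits = 10+9+8+7+6+5+4+3+2+1 = 55.
Year 1: $106,260 × 10/55 = $19,320. Book value $96,540.
Year 2: $106,260 × 9/55 = $17,388. Book value $79,152.
Year 3: $106,260 × 8/55 = $15,456. Book value $63,696.
Year 4: $106,260 × 7/55 = $13,524. Book value $50,172.
Year 5: $106,260 × 6/55 = $11,592. Book value $38,580.

$38,580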